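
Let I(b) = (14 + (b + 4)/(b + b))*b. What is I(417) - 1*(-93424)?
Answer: 198945/2 ≈ 99473.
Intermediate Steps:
I(b) = b*(14 + (4 + b)/(2*b)) (I(b) = (14 + (4 + b)/((2*b)))*b = (14 + (4 + b)*(1/(2*b)))*b = (14 + (4 + b)/(2*b))*b = b*(14 + (4 + b)/(2*b)))
I(417) - 1*(-93424) = (2 + (29/2)*417) - 1*(-93424) = (2 + 12093/2) + 93424 = 12097/2 + 93424 = 198945/2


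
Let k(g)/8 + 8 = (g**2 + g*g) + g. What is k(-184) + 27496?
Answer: 567656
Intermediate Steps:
k(g) = -64 + 8*g + 16*g**2 (k(g) = -64 + 8*((g**2 + g*g) + g) = -64 + 8*((g**2 + g**2) + g) = -64 + 8*(2*g**2 + g) = -64 + 8*(g + 2*g**2) = -64 + (8*g + 16*g**2) = -64 + 8*g + 16*g**2)
k(-184) + 27496 = (-64 + 8*(-184) + 16*(-184)**2) + 27496 = (-64 - 1472 + 16*33856) + 27496 = (-64 - 1472 + 541696) + 27496 = 540160 + 27496 = 567656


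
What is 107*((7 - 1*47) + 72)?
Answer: 3424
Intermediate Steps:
107*((7 - 1*47) + 72) = 107*((7 - 47) + 72) = 107*(-40 + 72) = 107*32 = 3424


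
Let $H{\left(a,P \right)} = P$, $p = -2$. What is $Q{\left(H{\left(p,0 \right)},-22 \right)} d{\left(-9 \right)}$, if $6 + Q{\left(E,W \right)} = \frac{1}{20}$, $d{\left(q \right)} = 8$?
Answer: $- \frac{238}{5} \approx -47.6$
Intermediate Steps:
$Q{\left(E,W \right)} = - \frac{119}{20}$ ($Q{\left(E,W \right)} = -6 + \frac{1}{20} = - \frac{119}{20}$)
$Q{\left(H{\left(p,0 \right)},-22 \right)} d{\left(-9 \right)} = \left(- \frac{119}{20}\right) 8 = - \frac{238}{5}$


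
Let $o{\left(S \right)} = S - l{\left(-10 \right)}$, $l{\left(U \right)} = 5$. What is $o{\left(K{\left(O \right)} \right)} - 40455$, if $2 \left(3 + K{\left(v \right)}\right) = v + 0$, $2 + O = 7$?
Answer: $- \frac{80921}{2} \approx -40461.0$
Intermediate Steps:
$O = 5$ ($O = -2 + 7 = 5$)
$K{\left(v \right)} = -3 + \frac{v}{2}$ ($K{\left(v \right)} = -3 + \frac{v + 0}{2} = -3 + \frac{v}{2}$)
$o{\left(S \right)} = -5 + S$ ($o{\left(S \right)} = S - 5 = -5 + S$)
$o{\left(K{\left(O \right)} \right)} - 40455 = \left(-5 + \left(-3 + \frac{1}{2} \cdot 5\right)\right) - 40455 = \left(-5 + \left(-3 + \frac{5}{2}\right)\right) - 40455 = \left(-5 - \frac{1}{2}\right) - 40455 = - \frac{11}{2} - 40455 = - \frac{80921}{2}$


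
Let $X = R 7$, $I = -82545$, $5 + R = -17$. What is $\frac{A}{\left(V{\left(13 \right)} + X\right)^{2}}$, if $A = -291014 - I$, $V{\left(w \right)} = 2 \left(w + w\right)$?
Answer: $- \frac{208469}{10404} \approx -20.037$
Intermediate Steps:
$V{\left(w \right)} = 4 w$ ($V{\left(w \right)} = 2 \cdot 2 w = 4 w$)
$R = -22$ ($R = -5 - 17 = -22$)
$X = -154$ ($X = \left(-22\right) 7 = -154$)
$A = -208469$ ($A = -291014 - -82545 = -291014 + 82545 = -208469$)
$\frac{A}{\left(V{\left(13 \right)} + X\right)^{2}} = - \frac{208469}{\left(4 \cdot 13 - 154\right)^{2}} = - \frac{208469}{\left(52 - 154\right)^{2}} = - \frac{208469}{\left(-102\right)^{2}} = - \frac{208469}{10404}$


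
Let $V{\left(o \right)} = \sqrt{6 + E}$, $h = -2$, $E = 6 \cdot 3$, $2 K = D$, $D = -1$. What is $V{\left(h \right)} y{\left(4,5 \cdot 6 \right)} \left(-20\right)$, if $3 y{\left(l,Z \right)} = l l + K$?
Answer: $- \frac{620 \sqrt{6}}{3} \approx -506.23$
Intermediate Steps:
$K = - \frac{1}{2}$ ($K = \frac{1}{2} \left(-1\right) = - \frac{1}{2} \approx -0.5$)
$y{\left(l,Z \right)} = - \frac{1}{6} + \frac{l^{2}}{3}$ ($y{\left(l,Z \right)} = \frac{l l - \frac{1}{2}}{3} = \frac{l^{2} - \frac{1}{2}}{3} = \frac{- \frac{1}{2} + l^{2}}{3} = - \frac{1}{6} + \frac{l^{2}}{3}$)
$E = 18$
$V{\left(o \right)} = 2 \sqrt{6}$ ($V{\left(o \right)} = \sqrt{6 + 18} = \sqrt{24} = 2 \sqrt{6}$)
$V{\left(h \right)} y{\left(4,5 \cdot 6 \right)} \left(-20\right) = 2 \sqrt{6} \left(- \frac{1}{6} + \frac{4^{2}}{3}\right) \left(-20\right) = 2 \sqrt{6} \left(- \frac{1}{6} + \frac{1}{3} \cdot 16\right) \left(-20\right) = 2 \sqrt{6} \left(- \frac{1}{6} + \frac{16}{3}\right) \left(-20\right) = 2 \sqrt{6} \cdot \frac{31}{6} \left(-20\right) = \frac{31 \sqrt{6}}{3} \left(-20\right) = - \frac{620 \sqrt{6}}{3}$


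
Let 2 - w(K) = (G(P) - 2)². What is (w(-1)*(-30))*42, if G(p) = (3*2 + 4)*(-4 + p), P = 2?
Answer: 607320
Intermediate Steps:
G(p) = -40 + 10*p (G(p) = (6 + 4)*(-4 + p) = 10*(-4 + p) = -40 + 10*p)
w(K) = -482 (w(K) = 2 - ((-40 + 10*2) - 2)² = 2 - ((-40 + 20) - 2)² = 2 - (-20 - 2)² = 2 - 1*(-22)² = 2 - 1*484 = 2 - 484 = -482)
(w(-1)*(-30))*42 = -482*(-30)*42 = 14460*42 = 607320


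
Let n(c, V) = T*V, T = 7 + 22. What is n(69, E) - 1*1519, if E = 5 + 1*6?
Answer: -1200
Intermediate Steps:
T = 29
E = 11 (E = 5 + 6 = 11)
n(c, V) = 29*V
n(69, E) - 1*1519 = 29*11 - 1*1519 = 319 - 1519 = -1200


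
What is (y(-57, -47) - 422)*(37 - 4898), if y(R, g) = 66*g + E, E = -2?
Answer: 17139886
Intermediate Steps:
y(R, g) = -2 + 66*g (y(R, g) = 66*g - 2 = -2 + 66*g)
(y(-57, -47) - 422)*(37 - 4898) = ((-2 + 66*(-47)) - 422)*(37 - 4898) = ((-2 - 3102) - 422)*(-4861) = (-3104 - 422)*(-4861) = -3526*(-4861) = 17139886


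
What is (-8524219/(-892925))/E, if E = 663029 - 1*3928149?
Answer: -774929/265046116000 ≈ -2.9238e-6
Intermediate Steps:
E = -3265120 (E = 663029 - 3928149 = -3265120)
(-8524219/(-892925))/E = -8524219/(-892925)/(-3265120) = -8524219*(-1/892925)*(-1/3265120) = (774929/81175)*(-1/3265120) = -774929/265046116000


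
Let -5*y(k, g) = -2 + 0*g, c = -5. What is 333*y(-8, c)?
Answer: 666/5 ≈ 133.20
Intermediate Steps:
y(k, g) = ⅖ (y(k, g) = -(-2 + 0*g)/5 = -(-2 + 0)/5 = -⅕*(-2) = ⅖)
333*y(-8, c) = 333*(⅖) = 666/5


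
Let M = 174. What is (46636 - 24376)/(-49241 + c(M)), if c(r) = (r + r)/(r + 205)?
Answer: -8436540/18661991 ≈ -0.45207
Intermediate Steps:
c(r) = 2*r/(205 + r) (c(r) = (2*r)/(205 + r) = 2*r/(205 + r))
(46636 - 24376)/(-49241 + c(M)) = (46636 - 24376)/(-49241 + 2*174/(205 + 174)) = 22260/(-49241 + 2*174/379) = 22260/(-49241 + 2*174*(1/379)) = 22260/(-49241 + 348/379) = 22260/(-18661991/379) = 22260*(-379/18661991) = -8436540/18661991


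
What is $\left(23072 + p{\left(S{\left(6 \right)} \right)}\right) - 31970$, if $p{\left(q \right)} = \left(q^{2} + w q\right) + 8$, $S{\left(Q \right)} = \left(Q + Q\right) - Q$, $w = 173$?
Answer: $-7816$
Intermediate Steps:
$S{\left(Q \right)} = Q$ ($S{\left(Q \right)} = 2 Q - Q = Q$)
$p{\left(q \right)} = 8 + q^{2} + 173 q$ ($p{\left(q \right)} = \left(q^{2} + 173 q\right) + 8 = 8 + q^{2} + 173 q$)
$\left(23072 + p{\left(S{\left(6 \right)} \right)}\right) - 31970 = \left(23072 + \left(8 + 6^{2} + 173 \cdot 6\right)\right) - 31970 = \left(23072 + \left(8 + 36 + 1038\right)\right) - 31970 = \left(23072 + 1082\right) - 31970 = 24154 - 31970 = -7816$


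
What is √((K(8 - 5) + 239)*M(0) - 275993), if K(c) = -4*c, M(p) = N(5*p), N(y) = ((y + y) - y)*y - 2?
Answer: I*√276447 ≈ 525.78*I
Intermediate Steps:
N(y) = -2 + y² (N(y) = (2*y - y)*y - 2 = y*y - 2 = y² - 2 = -2 + y²)
M(p) = -2 + 25*p² (M(p) = -2 + (5*p)² = -2 + 25*p²)
√((K(8 - 5) + 239)*M(0) - 275993) = √((-4*(8 - 5) + 239)*(-2 + 25*0²) - 275993) = √((-4*3 + 239)*(-2 + 25*0) - 275993) = √((-12 + 239)*(-2 + 0) - 275993) = √(227*(-2) - 275993) = √(-454 - 275993) = √(-276447) = I*√276447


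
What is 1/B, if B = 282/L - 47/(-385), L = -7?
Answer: -55/2209 ≈ -0.024898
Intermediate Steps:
B = -2209/55 (B = 282/(-7) - 47/(-385) = 282*(-⅐) - 47*(-1/385) = -282/7 + 47/385 = -2209/55 ≈ -40.164)
1/B = 1/(-2209/55) = -55/2209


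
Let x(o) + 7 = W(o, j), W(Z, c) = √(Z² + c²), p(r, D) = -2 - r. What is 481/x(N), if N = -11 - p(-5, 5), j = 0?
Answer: 481/7 ≈ 68.714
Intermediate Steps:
N = -14 (N = -11 - (-2 - 1*(-5)) = -11 - (-2 + 5) = -11 - 1*3 = -11 - 3 = -14)
x(o) = -7 + √(o²) (x(o) = -7 + √(o² + 0²) = -7 + √(o² + 0) = -7 + √(o²))
481/x(N) = 481/(-7 + √((-14)²)) = 481/(-7 + √196) = 481/(-7 + 14) = 481/7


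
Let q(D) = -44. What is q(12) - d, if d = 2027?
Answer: -2071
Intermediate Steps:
q(12) - d = -44 - 1*2027 = -44 - 2027 = -2071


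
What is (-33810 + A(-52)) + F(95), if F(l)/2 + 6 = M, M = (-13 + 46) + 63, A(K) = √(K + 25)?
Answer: -33630 + 3*I*√3 ≈ -33630.0 + 5.1962*I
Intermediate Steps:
A(K) = √(25 + K)
M = 96 (M = 33 + 63 = 96)
F(l) = 180 (F(l) = -12 + 2*96 = -12 + 192 = 180)
(-33810 + A(-52)) + F(95) = (-33810 + √(25 - 52)) + 180 = (-33810 + √(-27)) + 180 = (-33810 + 3*I*√3) + 180 = -33630 + 3*I*√3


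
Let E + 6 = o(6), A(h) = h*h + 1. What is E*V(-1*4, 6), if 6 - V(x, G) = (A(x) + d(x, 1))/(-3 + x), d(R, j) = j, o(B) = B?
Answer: 0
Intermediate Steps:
A(h) = 1 + h² (A(h) = h² + 1 = 1 + h²)
E = 0 (E = -6 + 6 = 0)
V(x, G) = 6 - (2 + x²)/(-3 + x) (V(x, G) = 6 - ((1 + x²) + 1)/(-3 + x) = 6 - (2 + x²)/(-3 + x))
E*V(-1*4, 6) = 0*((-20 - (-1*4)² + 6*(-1*4))/(-3 - 1*4)) = 0*((-20 - 1*(-4)² + 6*(-4))/(-3 - 4)) = 0*((-20 - 1*16 - 24)/(-7)) = 0*(-(-20 - 16 - 24)/7) = 0*(-⅐*(-60)) = 0*(60/7) = 0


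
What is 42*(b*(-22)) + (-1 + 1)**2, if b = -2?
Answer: 1848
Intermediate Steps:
42*(b*(-22)) + (-1 + 1)**2 = 42*(-2*(-22)) + (-1 + 1)**2 = 42*44 + 0**2 = 1848 + 0 = 1848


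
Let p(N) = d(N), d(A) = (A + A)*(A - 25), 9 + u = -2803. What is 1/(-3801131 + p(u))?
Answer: 1/12154157 ≈ 8.2276e-8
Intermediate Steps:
u = -2812 (u = -9 - 2803 = -2812)
d(A) = 2*A*(-25 + A) (d(A) = (2*A)*(-25 + A) = 2*A*(-25 + A))
p(N) = 2*N*(-25 + N)
1/(-3801131 + p(u)) = 1/(-3801131 + 2*(-2812)*(-25 - 2812)) = 1/(-3801131 + 2*(-2812)*(-2837)) = 1/(-3801131 + 15955288) = 1/12154157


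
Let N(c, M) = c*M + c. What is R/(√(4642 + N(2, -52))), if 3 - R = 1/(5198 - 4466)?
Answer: 439*√1135/332328 ≈ 0.044504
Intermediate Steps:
N(c, M) = c + M*c (N(c, M) = M*c + c = c + M*c)
R = 2195/732 (R = 3 - 1/(5198 - 4466) = 3 - 1/732 = 2195/732 ≈ 2.9986)
R/(√(4642 + N(2, -52))) = 2195/(732*(√(4642 + 2*(1 - 52)))) = 2195/(732*(√(4642 + 2*(-51)))) = 2195/(732*(√(4642 - 102))) = 2195/(732*(√4540)) = 2195/(732*((2*√1135))) = 2195*(√1135/2270)/732 = 439*√1135/332328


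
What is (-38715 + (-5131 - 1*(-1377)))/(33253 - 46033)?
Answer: 42469/12780 ≈ 3.3231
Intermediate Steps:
(-38715 + (-5131 - 1*(-1377)))/(33253 - 46033) = (-38715 + (-5131 + 1377))/(-12780) = (-38715 - 3754)*(-1/12780) = -42469*(-1/12780) = 42469/12780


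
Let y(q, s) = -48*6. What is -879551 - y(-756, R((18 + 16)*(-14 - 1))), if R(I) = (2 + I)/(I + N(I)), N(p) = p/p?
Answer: -879263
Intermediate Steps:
N(p) = 1
R(I) = (2 + I)/(1 + I) (R(I) = (2 + I)/(I + 1) = (2 + I)/(1 + I))
y(q, s) = -288
-879551 - y(-756, R((18 + 16)*(-14 - 1))) = -879551 - 1*(-288) = -879551 + 288 = -879263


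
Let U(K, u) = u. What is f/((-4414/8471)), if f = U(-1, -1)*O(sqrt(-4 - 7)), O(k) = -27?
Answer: -228717/4414 ≈ -51.816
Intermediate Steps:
f = 27 (f = -1*(-27) = 27)
f/((-4414/8471)) = 27/((-4414/8471)) = 27/((-4414*1/8471)) = 27/(-4414/8471) = 27*(-8471/4414) = -228717/4414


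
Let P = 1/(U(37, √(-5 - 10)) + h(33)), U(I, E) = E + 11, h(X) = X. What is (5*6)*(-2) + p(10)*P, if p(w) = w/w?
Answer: (-60*√15 + 2639*I)/(√15 - 44*I) ≈ -59.977 - 0.0019851*I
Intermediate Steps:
p(w) = 1
U(I, E) = 11 + E
P = 1/(44 + I*√15) (P = 1/((11 + √(-5 - 10)) + 33) = 1/((11 + √(-15)) + 33) = 1/((11 + I*√15) + 33) = 1/(44 + I*√15) ≈ 0.022553 - 0.0019851*I)
(5*6)*(-2) + p(10)*P = (5*6)*(-2) + 1*(44/1951 - I*√15/1951) = 30*(-2) + (44/1951 - I*√15/1951) = -60 + (44/1951 - I*√15/1951) = -117016/1951 - I*√15/1951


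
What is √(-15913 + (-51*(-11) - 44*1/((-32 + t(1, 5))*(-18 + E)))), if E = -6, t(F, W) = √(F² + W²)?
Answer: √(-17685570 + 552672*√26)/(6*√(32 - √26)) ≈ 123.9*I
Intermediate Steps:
√(-15913 + (-51*(-11) - 44*1/((-32 + t(1, 5))*(-18 + E)))) = √(-15913 + (-51*(-11) - 44*1/((-32 + √(1² + 5²))*(-18 - 6)))) = √(-15913 + (561 - 44*(-1/(24*(-32 + √(1 + 25)))))) = √(-15913 + (561 - 44*(-1/(24*(-32 + √26))))) = √(-15913 + (561 - 44/(768 - 24*√26))) = √(-15352 - 44/(768 - 24*√26))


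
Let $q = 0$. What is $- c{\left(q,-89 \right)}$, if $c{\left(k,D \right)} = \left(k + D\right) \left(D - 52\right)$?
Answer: $-12549$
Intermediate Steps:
$c{\left(k,D \right)} = \left(-52 + D\right) \left(D + k\right)$ ($c{\left(k,D \right)} = \left(D + k\right) \left(-52 + D\right) = \left(-52 + D\right) \left(D + k\right)$)
$- c{\left(q,-89 \right)} = - (\left(-89\right)^{2} - -4628 - 0 - 0) = - (7921 + 4628 + 0 + 0) = \left(-1\right) 12549 = -12549$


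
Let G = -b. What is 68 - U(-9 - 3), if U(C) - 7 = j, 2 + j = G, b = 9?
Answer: 72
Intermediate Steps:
G = -9 (G = -1*9 = -9)
j = -11 (j = -2 - 9 = -11)
U(C) = -4 (U(C) = 7 - 11 = -4)
68 - U(-9 - 3) = 68 - 1*(-4) = 68 + 4 = 72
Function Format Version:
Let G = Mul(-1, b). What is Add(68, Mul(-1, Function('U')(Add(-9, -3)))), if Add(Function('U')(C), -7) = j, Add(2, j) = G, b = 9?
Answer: 72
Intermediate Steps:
G = -9 (G = Mul(-1, 9) = -9)
j = -11 (j = Add(-2, -9) = -11)
Function('U')(C) = -4 (Function('U')(C) = Add(7, -11) = -4)
Add(68, Mul(-1, Function('U')(Add(-9, -3)))) = Add(68, Mul(-1, -4)) = Add(68, 4) = 72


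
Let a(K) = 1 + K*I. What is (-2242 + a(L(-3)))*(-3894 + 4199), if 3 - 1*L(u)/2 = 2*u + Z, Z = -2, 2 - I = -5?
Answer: -636535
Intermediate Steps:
I = 7 (I = 2 - 1*(-5) = 2 + 5 = 7)
L(u) = 10 - 4*u (L(u) = 6 - 2*(2*u - 2) = 6 - 2*(-2 + 2*u) = 6 + (4 - 4*u) = 10 - 4*u)
a(K) = 1 + 7*K (a(K) = 1 + K*7 = 1 + 7*K)
(-2242 + a(L(-3)))*(-3894 + 4199) = (-2242 + (1 + 7*(10 - 4*(-3))))*(-3894 + 4199) = (-2242 + (1 + 7*(10 + 12)))*305 = (-2242 + (1 + 7*22))*305 = (-2242 + (1 + 154))*305 = (-2242 + 155)*305 = -2087*305 = -636535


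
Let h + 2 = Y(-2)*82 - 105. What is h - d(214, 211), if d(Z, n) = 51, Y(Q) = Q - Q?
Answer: -158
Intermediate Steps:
Y(Q) = 0
h = -107 (h = -2 + (0*82 - 105) = -2 + (0 - 105) = -2 - 105 = -107)
h - d(214, 211) = -107 - 1*51 = -107 - 51 = -158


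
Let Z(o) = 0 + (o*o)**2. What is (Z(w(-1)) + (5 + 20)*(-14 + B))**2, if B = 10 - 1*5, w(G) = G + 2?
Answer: 50176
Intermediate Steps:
w(G) = 2 + G
Z(o) = o**4 (Z(o) = 0 + (o**2)**2 = 0 + o**4 = o**4)
B = 5 (B = 10 - 5 = 5)
(Z(w(-1)) + (5 + 20)*(-14 + B))**2 = ((2 - 1)**4 + (5 + 20)*(-14 + 5))**2 = (1**4 + 25*(-9))**2 = (1 - 225)**2 = (-224)**2 = 50176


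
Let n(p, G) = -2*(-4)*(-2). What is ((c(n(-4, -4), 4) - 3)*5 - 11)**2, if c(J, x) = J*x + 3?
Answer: 109561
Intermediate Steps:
n(p, G) = -16 (n(p, G) = 8*(-2) = -16)
c(J, x) = 3 + J*x
((c(n(-4, -4), 4) - 3)*5 - 11)**2 = (((3 - 16*4) - 3)*5 - 11)**2 = (((3 - 64) - 3)*5 - 11)**2 = ((-61 - 3)*5 - 11)**2 = (-64*5 - 11)**2 = (-320 - 11)**2 = (-331)**2 = 109561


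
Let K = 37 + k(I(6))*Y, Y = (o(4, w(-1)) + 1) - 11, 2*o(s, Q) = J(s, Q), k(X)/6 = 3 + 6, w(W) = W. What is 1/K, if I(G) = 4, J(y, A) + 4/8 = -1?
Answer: -2/1087 ≈ -0.0018399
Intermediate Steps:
J(y, A) = -3/2 (J(y, A) = -½ - 1 = -3/2)
k(X) = 54 (k(X) = 6*(3 + 6) = 6*9 = 54)
o(s, Q) = -¾ (o(s, Q) = (½)*(-3/2) = -¾)
Y = -43/4 (Y = (-¾ + 1) - 11 = ¼ - 11 = -43/4 ≈ -10.750)
K = -1087/2 (K = 37 + 54*(-43/4) = 37 - 1161/2 = -1087/2 ≈ -543.50)
1/K = 1/(-1087/2) = -2/1087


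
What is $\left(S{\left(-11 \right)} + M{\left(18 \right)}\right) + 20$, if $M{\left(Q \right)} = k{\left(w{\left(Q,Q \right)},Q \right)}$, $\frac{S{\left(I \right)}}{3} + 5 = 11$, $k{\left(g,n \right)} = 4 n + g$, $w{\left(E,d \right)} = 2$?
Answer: $112$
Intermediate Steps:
$k{\left(g,n \right)} = g + 4 n$
$S{\left(I \right)} = 18$ ($S{\left(I \right)} = -15 + 3 \cdot 11 = -15 + 33 = 18$)
$M{\left(Q \right)} = 2 + 4 Q$
$\left(S{\left(-11 \right)} + M{\left(18 \right)}\right) + 20 = \left(18 + \left(2 + 4 \cdot 18\right)\right) + 20 = \left(18 + \left(2 + 72\right)\right) + 20 = \left(18 + 74\right) + 20 = 92 + 20 = 112$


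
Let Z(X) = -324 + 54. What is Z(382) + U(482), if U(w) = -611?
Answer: -881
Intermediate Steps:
Z(X) = -270
Z(382) + U(482) = -270 - 611 = -881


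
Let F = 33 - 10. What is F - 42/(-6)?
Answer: 30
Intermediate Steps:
F = 23
F - 42/(-6) = 23 - 42/(-6) = 23 - 42*(-1)/6 = 23 - 6*(-7/6) = 23 + 7 = 30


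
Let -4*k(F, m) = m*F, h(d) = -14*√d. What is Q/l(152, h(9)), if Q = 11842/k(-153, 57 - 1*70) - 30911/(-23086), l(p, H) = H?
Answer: 60709157/113444604 ≈ 0.53514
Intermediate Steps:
k(F, m) = -F*m/4 (k(F, m) = -m*F/4 = -F*m/4)
Q = -60709157/2701062 (Q = 11842/((-¼*(-153)*(57 - 1*70))) - 30911/(-23086) = 11842/((-¼*(-153)*(57 - 70))) - 30911*(-1/23086) = 11842/((-¼*(-153)*(-13))) + 30911/23086 = 11842/(-1989/4) + 30911/23086 = 11842*(-4/1989) + 30911/23086 = -47368/1989 + 30911/23086 = -60709157/2701062 ≈ -22.476)
Q/l(152, h(9)) = -60709157/(2701062*((-14*√9))) = -60709157/(2701062*((-14*3))) = -60709157/2701062/(-42) = -60709157/2701062*(-1/42) = 60709157/113444604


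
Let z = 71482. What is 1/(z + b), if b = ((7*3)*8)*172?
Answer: 1/100378 ≈ 9.9623e-6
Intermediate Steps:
b = 28896 (b = (21*8)*172 = 168*172 = 28896)
1/(z + b) = 1/(71482 + 28896) = 1/100378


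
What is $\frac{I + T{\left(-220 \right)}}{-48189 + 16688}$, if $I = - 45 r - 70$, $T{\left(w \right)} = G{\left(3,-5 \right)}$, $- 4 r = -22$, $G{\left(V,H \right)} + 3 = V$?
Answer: $\frac{635}{63002} \approx 0.010079$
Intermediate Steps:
$G{\left(V,H \right)} = -3 + V$
$r = \frac{11}{2}$ ($r = \left(- \frac{1}{4}\right) \left(-22\right) = \frac{11}{2} \approx 5.5$)
$T{\left(w \right)} = 0$ ($T{\left(w \right)} = -3 + 3 = 0$)
$I = - \frac{635}{2}$ ($I = \left(-45\right) \frac{11}{2} - 70 = - \frac{495}{2} - 70 = - \frac{635}{2} \approx -317.5$)
$\frac{I + T{\left(-220 \right)}}{-48189 + 16688} = \frac{- \frac{635}{2} + 0}{-48189 + 16688} = - \frac{635}{2 \left(-31501\right)} = \left(- \frac{635}{2}\right) \left(- \frac{1}{31501}\right) = \frac{635}{63002}$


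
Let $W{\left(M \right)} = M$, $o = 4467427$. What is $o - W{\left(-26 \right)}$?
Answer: $4467453$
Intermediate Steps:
$o - W{\left(-26 \right)} = 4467427 - -26 = 4467427 + 26 = 4467453$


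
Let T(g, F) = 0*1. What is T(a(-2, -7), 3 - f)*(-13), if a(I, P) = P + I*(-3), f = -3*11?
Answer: 0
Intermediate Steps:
f = -33
a(I, P) = P - 3*I
T(g, F) = 0
T(a(-2, -7), 3 - f)*(-13) = 0*(-13) = 0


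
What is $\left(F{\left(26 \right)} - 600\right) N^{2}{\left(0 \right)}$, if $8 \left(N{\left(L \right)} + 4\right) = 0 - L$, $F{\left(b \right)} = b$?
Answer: $-9184$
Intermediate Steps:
$N{\left(L \right)} = -4 - \frac{L}{8}$ ($N{\left(L \right)} = -4 + \frac{0 - L}{8} = -4 + \frac{\left(-1\right) L}{8} = -4 - \frac{L}{8}$)
$\left(F{\left(26 \right)} - 600\right) N^{2}{\left(0 \right)} = \left(26 - 600\right) \left(-4 - 0\right)^{2} = - 574 \left(-4 + 0\right)^{2} = - 574 \left(-4\right)^{2} = \left(-574\right) 16 = -9184$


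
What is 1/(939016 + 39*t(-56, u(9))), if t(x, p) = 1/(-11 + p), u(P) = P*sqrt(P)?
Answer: 16/15024295 ≈ 1.0649e-6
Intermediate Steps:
u(P) = P**(3/2)
1/(939016 + 39*t(-56, u(9))) = 1/(939016 + 39/(-11 + 9**(3/2))) = 1/(939016 + 39/(-11 + 27)) = 1/(939016 + 39/16) = 1/(15024295/16) = 16/15024295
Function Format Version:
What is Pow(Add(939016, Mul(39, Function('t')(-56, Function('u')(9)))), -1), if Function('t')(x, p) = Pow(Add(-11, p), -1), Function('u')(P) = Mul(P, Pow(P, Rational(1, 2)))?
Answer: Rational(16, 15024295) ≈ 1.0649e-6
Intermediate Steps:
Function('u')(P) = Pow(P, Rational(3, 2))
Pow(Add(939016, Mul(39, Function('t')(-56, Function('u')(9)))), -1) = Pow(Add(939016, Mul(39, Pow(Add(-11, Pow(9, Rational(3, 2))), -1))), -1) = Pow(Add(939016, Mul(39, Pow(Add(-11, 27), -1))), -1) = Pow(Add(939016, Mul(39, Pow(16, -1))), -1) = Pow(Add(939016, Mul(39, Rational(1, 16))), -1) = Pow(Add(939016, Rational(39, 16)), -1) = Pow(Rational(15024295, 16), -1) = Rational(16, 15024295)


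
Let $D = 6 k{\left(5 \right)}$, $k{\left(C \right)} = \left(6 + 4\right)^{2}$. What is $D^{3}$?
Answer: $216000000$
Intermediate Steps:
$k{\left(C \right)} = 100$ ($k{\left(C \right)} = 10^{2} = 100$)
$D = 600$ ($D = 6 \cdot 100 = 600$)
$D^{3} = 600^{3} = 216000000$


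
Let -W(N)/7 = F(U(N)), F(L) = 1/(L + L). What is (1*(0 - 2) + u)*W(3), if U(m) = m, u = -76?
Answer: 91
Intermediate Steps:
F(L) = 1/(2*L)
W(N) = -7/(2*N)
(1*(0 - 2) + u)*W(3) = (1*(0 - 2) - 76)*(-7/2/3) = (1*(-2) - 76)*(-7/2*⅓) = (-2 - 76)*(-7/6) = -78*(-7/6) = 91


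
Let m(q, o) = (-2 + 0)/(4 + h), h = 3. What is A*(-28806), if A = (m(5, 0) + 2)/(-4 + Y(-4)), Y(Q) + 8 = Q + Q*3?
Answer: 86418/49 ≈ 1763.6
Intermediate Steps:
m(q, o) = -2/7 (m(q, o) = (-2 + 0)/(4 + 3) = -2/7)
Y(Q) = -8 + 4*Q (Y(Q) = -8 + (Q + Q*3) = -8 + (Q + 3*Q) = -8 + 4*Q)
A = -3/49 (A = (-2/7 + 2)/(-4 + (-8 + 4*(-4))) = 12/(7*(-4 + (-8 - 16))) = 12/(7*(-4 - 24)) = (12/7)/(-28) = (12/7)*(-1/28) = -3/49 ≈ -0.061224)
A*(-28806) = -3/49*(-28806) = 86418/49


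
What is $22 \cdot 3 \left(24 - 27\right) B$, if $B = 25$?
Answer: $-4950$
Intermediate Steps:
$22 \cdot 3 \left(24 - 27\right) B = 22 \cdot 3 \left(24 - 27\right) 25 = 66 \left(\left(-3\right) 25\right) = 66 \left(-75\right) = -4950$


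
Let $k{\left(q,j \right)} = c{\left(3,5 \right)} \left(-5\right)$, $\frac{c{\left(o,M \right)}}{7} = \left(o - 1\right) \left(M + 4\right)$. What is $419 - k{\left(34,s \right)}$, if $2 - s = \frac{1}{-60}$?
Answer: $1049$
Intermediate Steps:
$c{\left(o,M \right)} = 7 \left(-1 + o\right) \left(4 + M\right)$ ($c{\left(o,M \right)} = 7 \left(o - 1\right) \left(M + 4\right) = 7 \left(-1 + o\right) \left(4 + M\right)$)
$s = \frac{121}{60}$ ($s = 2 - \frac{1}{-60} = 2 - - \frac{1}{60} = 2 + \frac{1}{60} = \frac{121}{60} \approx 2.0167$)
$k{\left(q,j \right)} = -630$ ($k{\left(q,j \right)} = \left(-28 - 35 + 28 \cdot 3 + 7 \cdot 5 \cdot 3\right) \left(-5\right) = \left(-28 - 35 + 84 + 105\right) \left(-5\right) = 126 \left(-5\right) = -630$)
$419 - k{\left(34,s \right)} = 419 - -630 = 419 + 630 = 1049$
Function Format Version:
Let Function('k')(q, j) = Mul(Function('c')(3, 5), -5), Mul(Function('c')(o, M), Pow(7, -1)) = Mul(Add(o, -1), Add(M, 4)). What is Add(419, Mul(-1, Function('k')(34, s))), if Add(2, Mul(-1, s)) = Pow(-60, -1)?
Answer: 1049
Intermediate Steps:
Function('c')(o, M) = Mul(7, Add(-1, o), Add(4, M)) (Function('c')(o, M) = Mul(7, Mul(Add(o, -1), Add(M, 4))) = Mul(7, Mul(Add(-1, o), Add(4, M))) = Mul(7, Add(-1, o), Add(4, M)))
s = Rational(121, 60) (s = Add(2, Mul(-1, Pow(-60, -1))) = Add(2, Mul(-1, Rational(-1, 60))) = Add(2, Rational(1, 60)) = Rational(121, 60) ≈ 2.0167)
Function('k')(q, j) = -630 (Function('k')(q, j) = Mul(Add(-28, Mul(-7, 5), Mul(28, 3), Mul(7, 5, 3)), -5) = Mul(Add(-28, -35, 84, 105), -5) = Mul(126, -5) = -630)
Add(419, Mul(-1, Function('k')(34, s))) = Add(419, Mul(-1, -630)) = Add(419, 630) = 1049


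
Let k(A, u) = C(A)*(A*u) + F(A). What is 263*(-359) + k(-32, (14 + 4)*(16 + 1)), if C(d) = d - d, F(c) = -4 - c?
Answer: -94389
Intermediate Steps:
C(d) = 0
k(A, u) = -4 - A (k(A, u) = 0*(A*u) + (-4 - A) = 0 + (-4 - A) = -4 - A)
263*(-359) + k(-32, (14 + 4)*(16 + 1)) = 263*(-359) + (-4 - 1*(-32)) = -94417 + (-4 + 32) = -94417 + 28 = -94389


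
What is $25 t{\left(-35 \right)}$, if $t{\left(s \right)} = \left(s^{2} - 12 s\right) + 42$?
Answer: $42175$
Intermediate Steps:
$t{\left(s \right)} = 42 + s^{2} - 12 s$
$25 t{\left(-35 \right)} = 25 \left(42 + \left(-35\right)^{2} - -420\right) = 25 \left(42 + 1225 + 420\right) = 25 \cdot 1687 = 42175$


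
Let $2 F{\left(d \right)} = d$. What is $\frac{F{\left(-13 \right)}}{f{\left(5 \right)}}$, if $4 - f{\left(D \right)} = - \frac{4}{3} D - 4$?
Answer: $- \frac{39}{88} \approx -0.44318$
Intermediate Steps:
$F{\left(d \right)} = \frac{d}{2}$
$f{\left(D \right)} = 8 + \frac{4 D}{3}$ ($f{\left(D \right)} = 4 - \left(- \frac{4}{3} D - 4\right) = 4 - \left(\left(-4\right) \frac{1}{3} D - 4\right) = 4 - \left(- \frac{4 D}{3} - 4\right) = 4 - \left(-4 - \frac{4 D}{3}\right) = 4 + \left(4 + \frac{4 D}{3}\right) = 8 + \frac{4 D}{3}$)
$\frac{F{\left(-13 \right)}}{f{\left(5 \right)}} = \frac{\frac{1}{2} \left(-13\right)}{8 + \frac{4}{3} \cdot 5} = - \frac{13}{2 \left(8 + \frac{20}{3}\right)} = - \frac{13}{2 \cdot \frac{44}{3}} = \left(- \frac{13}{2}\right) \frac{3}{44} = - \frac{39}{88}$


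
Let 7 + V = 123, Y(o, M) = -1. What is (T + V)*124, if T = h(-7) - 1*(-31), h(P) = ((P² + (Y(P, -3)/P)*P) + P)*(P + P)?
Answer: -52948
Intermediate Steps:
V = 116 (V = -7 + 123 = 116)
h(P) = 2*P*(-1 + P + P²) (h(P) = ((P² + (-1/P)*P) + P)*(P + P) = ((P² - 1) + P)*(2*P) = ((-1 + P²) + P)*(2*P) = (-1 + P + P²)*(2*P) = 2*P*(-1 + P + P²))
T = -543 (T = 2*(-7)*(-1 - 7 + (-7)²) - 1*(-31) = 2*(-7)*(-1 - 7 + 49) + 31 = 2*(-7)*41 + 31 = -574 + 31 = -543)
(T + V)*124 = (-543 + 116)*124 = -427*124 = -52948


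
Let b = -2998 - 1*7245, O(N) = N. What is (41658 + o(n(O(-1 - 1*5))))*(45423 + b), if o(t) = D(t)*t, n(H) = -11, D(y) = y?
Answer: 1469785220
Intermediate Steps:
b = -10243 (b = -2998 - 7245 = -10243)
o(t) = t² (o(t) = t*t = t²)
(41658 + o(n(O(-1 - 1*5))))*(45423 + b) = (41658 + (-11)²)*(45423 - 10243) = (41658 + 121)*35180 = 41779*35180 = 1469785220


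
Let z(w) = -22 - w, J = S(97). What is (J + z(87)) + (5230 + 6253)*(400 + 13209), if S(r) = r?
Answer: 156272135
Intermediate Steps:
J = 97
(J + z(87)) + (5230 + 6253)*(400 + 13209) = (97 + (-22 - 1*87)) + (5230 + 6253)*(400 + 13209) = (97 + (-22 - 87)) + 11483*13609 = (97 - 109) + 156272147 = -12 + 156272147 = 156272135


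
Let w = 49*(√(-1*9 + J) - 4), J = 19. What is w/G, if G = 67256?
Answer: -7/2402 + 7*√10/9608 ≈ -0.00061033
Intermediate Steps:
w = -196 + 49*√10 (w = 49*(√(-1*9 + 19) - 4) = 49*(√(-9 + 19) - 4) = 49*(√10 - 4) = 49*(-4 + √10) = -196 + 49*√10 ≈ -41.048)
w/G = (-196 + 49*√10)/67256 = (-196 + 49*√10)*(1/67256) = -7/2402 + 7*√10/9608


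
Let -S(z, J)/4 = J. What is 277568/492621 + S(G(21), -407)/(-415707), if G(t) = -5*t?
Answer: 12731663732/22753999783 ≈ 0.55954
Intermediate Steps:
S(z, J) = -4*J
277568/492621 + S(G(21), -407)/(-415707) = 277568/492621 - 4*(-407)/(-415707) = 277568*(1/492621) + 1628*(-1/415707) = 277568/492621 - 1628/415707 = 12731663732/22753999783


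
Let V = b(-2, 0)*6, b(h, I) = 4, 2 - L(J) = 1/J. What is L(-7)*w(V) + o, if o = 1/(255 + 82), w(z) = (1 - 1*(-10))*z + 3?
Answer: 1349692/2359 ≈ 572.15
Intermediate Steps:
L(J) = 2 - 1/J
V = 24 (V = 4*6 = 24)
w(z) = 3 + 11*z (w(z) = (1 + 10)*z + 3 = 11*z + 3 = 3 + 11*z)
o = 1/337 ≈ 0.0029674
L(-7)*w(V) + o = (2 - 1/(-7))*(3 + 11*24) + 1/337 = (2 - 1*(-⅐))*(3 + 264) + 1/337 = (2 + ⅐)*267 + 1/337 = (15/7)*267 + 1/337 = 4005/7 + 1/337 = 1349692/2359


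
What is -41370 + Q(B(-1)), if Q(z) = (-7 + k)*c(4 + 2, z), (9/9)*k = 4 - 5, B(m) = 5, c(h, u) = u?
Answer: -41410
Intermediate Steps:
k = -1 (k = 4 - 5 = -1)
Q(z) = -8*z (Q(z) = (-7 - 1)*z = -8*z)
-41370 + Q(B(-1)) = -41370 - 8*5 = -41370 - 40 = -41410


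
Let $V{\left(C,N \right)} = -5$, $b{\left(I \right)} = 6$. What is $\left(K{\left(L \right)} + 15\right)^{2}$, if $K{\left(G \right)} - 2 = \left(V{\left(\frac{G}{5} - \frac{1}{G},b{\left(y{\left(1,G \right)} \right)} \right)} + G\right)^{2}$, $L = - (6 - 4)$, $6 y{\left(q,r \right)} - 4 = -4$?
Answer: $4356$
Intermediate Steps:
$y{\left(q,r \right)} = 0$ ($y{\left(q,r \right)} = \frac{2}{3} + \frac{1}{6} \left(-4\right) = \frac{2}{3} - \frac{2}{3} = 0$)
$L = -2$ ($L = \left(-1\right) 2 = -2$)
$K{\left(G \right)} = 2 + \left(-5 + G\right)^{2}$
$\left(K{\left(L \right)} + 15\right)^{2} = \left(\left(2 + \left(-5 - 2\right)^{2}\right) + 15\right)^{2} = \left(\left(2 + \left(-7\right)^{2}\right) + 15\right)^{2} = \left(\left(2 + 49\right) + 15\right)^{2} = \left(51 + 15\right)^{2} = 66^{2} = 4356$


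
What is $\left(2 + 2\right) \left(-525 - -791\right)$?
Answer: $1064$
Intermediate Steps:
$\left(2 + 2\right) \left(-525 - -791\right) = 4 \left(-525 + 791\right) = 4 \cdot 266 = 1064$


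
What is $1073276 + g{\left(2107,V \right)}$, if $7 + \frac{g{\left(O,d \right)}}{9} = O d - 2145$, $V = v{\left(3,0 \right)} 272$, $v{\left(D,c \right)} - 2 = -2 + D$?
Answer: $16527716$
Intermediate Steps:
$v{\left(D,c \right)} = D$ ($v{\left(D,c \right)} = 2 + \left(-2 + D\right) = D$)
$V = 816$ ($V = 3 \cdot 272 = 816$)
$g{\left(O,d \right)} = -19368 + 9 O d$ ($g{\left(O,d \right)} = -63 + 9 \left(O d - 2145\right) = -63 + 9 \left(-2145 + O d\right) = -63 + \left(-19305 + 9 O d\right) = -19368 + 9 O d$)
$1073276 + g{\left(2107,V \right)} = 1073276 - \left(19368 - 15473808\right) = 1073276 + \left(-19368 + 15473808\right) = 1073276 + 15454440 = 16527716$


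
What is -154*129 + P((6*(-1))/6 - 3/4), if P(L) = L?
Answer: -79471/4 ≈ -19868.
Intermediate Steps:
-154*129 + P((6*(-1))/6 - 3/4) = -154*129 + ((6*(-1))/6 - 3/4) = -19866 + (-6*⅙ - 3*¼) = -19866 + (-1 - ¾) = -19866 - 7/4 = -79471/4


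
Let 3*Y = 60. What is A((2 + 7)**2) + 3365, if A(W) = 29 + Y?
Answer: 3414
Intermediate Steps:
Y = 20 (Y = (1/3)*60 = 20)
A(W) = 49 (A(W) = 29 + 20 = 49)
A((2 + 7)**2) + 3365 = 49 + 3365 = 3414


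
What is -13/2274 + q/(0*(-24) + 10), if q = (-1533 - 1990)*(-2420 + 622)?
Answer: 7202160433/11370 ≈ 6.3344e+5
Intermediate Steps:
q = 6334354 (q = -3523*(-1798) = 6334354)
-13/2274 + q/(0*(-24) + 10) = -13/2274 + 6334354/(0*(-24) + 10) = -13*1/2274 + 6334354/(0 + 10) = -13/2274 + 6334354/10 = -13/2274 + 6334354*(⅒) = -13/2274 + 3167177/5 = 7202160433/11370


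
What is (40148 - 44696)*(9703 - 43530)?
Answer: 153845196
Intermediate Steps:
(40148 - 44696)*(9703 - 43530) = -4548*(-33827) = 153845196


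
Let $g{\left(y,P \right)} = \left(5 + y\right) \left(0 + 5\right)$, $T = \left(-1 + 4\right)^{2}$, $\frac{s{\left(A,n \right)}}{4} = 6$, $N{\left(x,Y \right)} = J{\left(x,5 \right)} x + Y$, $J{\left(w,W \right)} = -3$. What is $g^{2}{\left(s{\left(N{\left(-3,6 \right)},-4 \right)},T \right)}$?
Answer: $21025$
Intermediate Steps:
$N{\left(x,Y \right)} = Y - 3 x$ ($N{\left(x,Y \right)} = - 3 x + Y = Y - 3 x$)
$s{\left(A,n \right)} = 24$ ($s{\left(A,n \right)} = 4 \cdot 6 = 24$)
$T = 9$ ($T = 3^{2} = 9$)
$g{\left(y,P \right)} = 25 + 5 y$ ($g{\left(y,P \right)} = \left(5 + y\right) 5 = 25 + 5 y$)
$g^{2}{\left(s{\left(N{\left(-3,6 \right)},-4 \right)},T \right)} = \left(25 + 5 \cdot 24\right)^{2} = \left(25 + 120\right)^{2} = 145^{2} = 21025$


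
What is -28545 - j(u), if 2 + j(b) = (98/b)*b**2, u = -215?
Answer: -7473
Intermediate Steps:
j(b) = -2 + 98*b (j(b) = -2 + (98/b)*b**2 = -2 + 98*b)
-28545 - j(u) = -28545 - (-2 + 98*(-215)) = -28545 - (-2 - 21070) = -28545 - 1*(-21072) = -28545 + 21072 = -7473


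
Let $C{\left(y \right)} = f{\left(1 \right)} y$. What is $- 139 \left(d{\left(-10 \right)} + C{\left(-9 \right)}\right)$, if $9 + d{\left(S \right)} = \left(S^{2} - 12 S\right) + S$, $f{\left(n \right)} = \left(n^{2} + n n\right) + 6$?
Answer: $-17931$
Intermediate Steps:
$f{\left(n \right)} = 6 + 2 n^{2}$ ($f{\left(n \right)} = \left(n^{2} + n^{2}\right) + 6 = 2 n^{2} + 6 = 6 + 2 n^{2}$)
$d{\left(S \right)} = -9 + S^{2} - 11 S$ ($d{\left(S \right)} = -9 + \left(\left(S^{2} - 12 S\right) + S\right) = -9 + \left(S^{2} - 11 S\right) = -9 + S^{2} - 11 S$)
$C{\left(y \right)} = 8 y$ ($C{\left(y \right)} = \left(6 + 2 \cdot 1^{2}\right) y = \left(6 + 2 \cdot 1\right) y = \left(6 + 2\right) y = 8 y$)
$- 139 \left(d{\left(-10 \right)} + C{\left(-9 \right)}\right) = - 139 \left(\left(-9 + \left(-10\right)^{2} - -110\right) + 8 \left(-9\right)\right) = - 139 \left(\left(-9 + 100 + 110\right) - 72\right) = - 139 \left(201 - 72\right) = \left(-139\right) 129 = -17931$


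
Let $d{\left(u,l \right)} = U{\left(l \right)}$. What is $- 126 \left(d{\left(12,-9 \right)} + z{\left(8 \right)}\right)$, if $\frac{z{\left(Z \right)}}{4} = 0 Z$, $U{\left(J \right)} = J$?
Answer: $1134$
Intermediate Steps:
$z{\left(Z \right)} = 0$ ($z{\left(Z \right)} = 4 \cdot 0 Z = 4 \cdot 0 = 0$)
$d{\left(u,l \right)} = l$
$- 126 \left(d{\left(12,-9 \right)} + z{\left(8 \right)}\right) = - 126 \left(-9 + 0\right) = \left(-126\right) \left(-9\right) = 1134$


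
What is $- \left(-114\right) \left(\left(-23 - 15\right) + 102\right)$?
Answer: $7296$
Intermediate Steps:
$- \left(-114\right) \left(\left(-23 - 15\right) + 102\right) = - \left(-114\right) \left(-38 + 102\right) = - \left(-114\right) 64 = \left(-1\right) \left(-7296\right) = 7296$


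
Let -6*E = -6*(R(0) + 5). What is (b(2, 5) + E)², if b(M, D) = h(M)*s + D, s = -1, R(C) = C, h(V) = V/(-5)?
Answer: 2704/25 ≈ 108.16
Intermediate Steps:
h(V) = -V/5 (h(V) = V*(-⅕) = -V/5)
b(M, D) = D + M/5 (b(M, D) = -M/5*(-1) + D = M/5 + D = D + M/5)
E = 5 (E = -(-1)*(0 + 5) = -(-1)*5 = -⅙*(-30) = 5)
(b(2, 5) + E)² = ((5 + (⅕)*2) + 5)² = ((5 + ⅖) + 5)² = (27/5 + 5)² = (52/5)² = 2704/25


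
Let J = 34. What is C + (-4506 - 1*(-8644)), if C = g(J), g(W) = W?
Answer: 4172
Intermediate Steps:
C = 34
C + (-4506 - 1*(-8644)) = 34 + (-4506 - 1*(-8644)) = 34 + (-4506 + 8644) = 34 + 4138 = 4172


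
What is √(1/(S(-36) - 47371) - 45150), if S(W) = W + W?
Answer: I*√101625346989793/47443 ≈ 212.49*I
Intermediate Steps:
S(W) = 2*W
√(1/(S(-36) - 47371) - 45150) = √(1/(2*(-36) - 47371) - 45150) = √(1/(-72 - 47371) - 45150) = √(1/(-47443) - 45150) = √(-1/47443 - 45150) = √(-2142051451/47443) = I*√101625346989793/47443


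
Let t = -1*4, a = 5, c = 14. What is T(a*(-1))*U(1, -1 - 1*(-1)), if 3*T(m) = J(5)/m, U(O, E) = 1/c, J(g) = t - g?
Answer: 3/70 ≈ 0.042857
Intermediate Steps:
t = -4
J(g) = -4 - g
U(O, E) = 1/14
T(m) = -3/m (T(m) = ((-4 - 1*5)/m)/3 = ((-4 - 5)/m)/3 = (-9/m)/3 = -3/m)
T(a*(-1))*U(1, -1 - 1*(-1)) = -3/(5*(-1))*(1/14) = -3/(-5)*(1/14) = -3*(-⅕)*(1/14) = (⅗)*(1/14) = 3/70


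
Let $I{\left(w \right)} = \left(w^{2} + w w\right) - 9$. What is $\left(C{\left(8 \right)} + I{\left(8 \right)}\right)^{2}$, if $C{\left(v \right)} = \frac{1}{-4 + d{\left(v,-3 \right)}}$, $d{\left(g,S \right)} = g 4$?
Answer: $\frac{11108889}{784} \approx 14170.0$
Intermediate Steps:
$I{\left(w \right)} = -9 + 2 w^{2}$ ($I{\left(w \right)} = \left(w^{2} + w^{2}\right) - 9 = 2 w^{2} - 9 = -9 + 2 w^{2}$)
$d{\left(g,S \right)} = 4 g$
$C{\left(v \right)} = \frac{1}{-4 + 4 v}$
$\left(C{\left(8 \right)} + I{\left(8 \right)}\right)^{2} = \left(\frac{1}{4 \left(-1 + 8\right)} - \left(9 - 2 \cdot 8^{2}\right)\right)^{2} = \left(\frac{1}{4 \cdot 7} + \left(-9 + 2 \cdot 64\right)\right)^{2} = \left(\frac{1}{4} \cdot \frac{1}{7} + \left(-9 + 128\right)\right)^{2} = \left(\frac{1}{28} + 119\right)^{2} = \left(\frac{3333}{28}\right)^{2} = \frac{11108889}{784}$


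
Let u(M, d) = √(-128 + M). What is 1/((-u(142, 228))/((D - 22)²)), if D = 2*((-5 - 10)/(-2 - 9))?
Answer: -22472*√14/847 ≈ -99.271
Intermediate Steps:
D = 30/11 (D = 2*(-15/(-11)) = 2*(-15*(-1/11)) = 2*(15/11) = 30/11 ≈ 2.7273)
1/((-u(142, 228))/((D - 22)²)) = 1/((-√(-128 + 142))/((30/11 - 22)²)) = 1/((-√14)/((-212/11)²)) = 1/((-√14)/(44944/121)) = 1/(-√14*(121/44944)) = 1/(-121*√14/44944) = -22472*√14/847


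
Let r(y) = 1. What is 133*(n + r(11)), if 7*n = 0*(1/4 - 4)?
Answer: 133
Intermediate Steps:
n = 0 (n = (0*(1/4 - 4))/7 = (0*(¼ - 4))/7 = (0*(-15/4))/7 = (⅐)*0 = 0)
133*(n + r(11)) = 133*(0 + 1) = 133*1 = 133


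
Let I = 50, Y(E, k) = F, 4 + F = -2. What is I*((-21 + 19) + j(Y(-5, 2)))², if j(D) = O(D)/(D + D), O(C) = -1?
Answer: 13225/72 ≈ 183.68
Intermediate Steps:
F = -6 (F = -4 - 2 = -6)
Y(E, k) = -6
j(D) = -1/(2*D) (j(D) = -1/(D + D) = -1/(2*D))
I*((-21 + 19) + j(Y(-5, 2)))² = 50*((-21 + 19) - ½/(-6))² = 50*(-2 - ½*(-⅙))² = 50*(-2 + 1/12)² = 50*(-23/12)² = 50*(529/144) = 13225/72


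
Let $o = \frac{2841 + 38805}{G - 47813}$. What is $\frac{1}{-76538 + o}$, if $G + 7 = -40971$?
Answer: $- \frac{29597}{2265309068} \approx -1.3065 \cdot 10^{-5}$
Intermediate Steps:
$G = -40978$ ($G = -7 - 40971 = -40978$)
$o = - \frac{13882}{29597}$ ($o = \frac{2841 + 38805}{-40978 - 47813} = \frac{41646}{-88791} = 41646 \left(- \frac{1}{88791}\right) = - \frac{13882}{29597} \approx -0.46903$)
$\frac{1}{-76538 + o} = \frac{1}{-76538 - \frac{13882}{29597}} = \frac{1}{- \frac{2265309068}{29597}} = - \frac{29597}{2265309068}$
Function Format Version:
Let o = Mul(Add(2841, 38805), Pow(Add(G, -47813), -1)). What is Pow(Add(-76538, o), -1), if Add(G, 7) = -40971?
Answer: Rational(-29597, 2265309068) ≈ -1.3065e-5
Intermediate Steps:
G = -40978 (G = Add(-7, -40971) = -40978)
o = Rational(-13882, 29597) (o = Mul(Add(2841, 38805), Pow(Add(-40978, -47813), -1)) = Mul(41646, Pow(-88791, -1)) = Mul(41646, Rational(-1, 88791)) = Rational(-13882, 29597) ≈ -0.46903)
Pow(Add(-76538, o), -1) = Pow(Add(-76538, Rational(-13882, 29597)), -1) = Pow(Rational(-2265309068, 29597), -1) = Rational(-29597, 2265309068)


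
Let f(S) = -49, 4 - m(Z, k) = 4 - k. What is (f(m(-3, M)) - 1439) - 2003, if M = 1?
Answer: -3491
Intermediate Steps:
m(Z, k) = k (m(Z, k) = 4 - (4 - k) = 4 + (-4 + k) = k)
(f(m(-3, M)) - 1439) - 2003 = (-49 - 1439) - 2003 = -1488 - 2003 = -3491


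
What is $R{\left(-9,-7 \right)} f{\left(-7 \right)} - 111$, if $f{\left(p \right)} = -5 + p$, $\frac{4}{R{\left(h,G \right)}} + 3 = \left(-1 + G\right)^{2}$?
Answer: $- \frac{6819}{61} \approx -111.79$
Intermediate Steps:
$R{\left(h,G \right)} = \frac{4}{-3 + \left(-1 + G\right)^{2}}$
$R{\left(-9,-7 \right)} f{\left(-7 \right)} - 111 = \frac{4}{-3 + \left(-1 - 7\right)^{2}} \left(-5 - 7\right) - 111 = \frac{4}{-3 + \left(-8\right)^{2}} \left(-12\right) - 111 = \frac{4}{-3 + 64} \left(-12\right) - 111 = \frac{4}{61} \left(-12\right) - 111 = - \frac{48}{61} - 111 = - \frac{6819}{61}$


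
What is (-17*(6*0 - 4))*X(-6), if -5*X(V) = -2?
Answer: 136/5 ≈ 27.200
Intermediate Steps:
X(V) = ⅖ (X(V) = -⅕*(-2) = ⅖)
(-17*(6*0 - 4))*X(-6) = -17*(6*0 - 4)*(⅖) = -17*(0 - 4)*(⅖) = -17*(-4)*(⅖) = 68*(⅖) = 136/5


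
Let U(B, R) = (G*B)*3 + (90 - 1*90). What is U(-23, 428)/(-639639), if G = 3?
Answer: 23/71071 ≈ 0.00032362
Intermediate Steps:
U(B, R) = 9*B (U(B, R) = (3*B)*3 + (90 - 1*90) = 9*B + (90 - 90) = 9*B + 0 = 9*B)
U(-23, 428)/(-639639) = (9*(-23))/(-639639) = -207*(-1/639639) = 23/71071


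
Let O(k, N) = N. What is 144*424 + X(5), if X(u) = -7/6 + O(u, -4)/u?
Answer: 1831621/30 ≈ 61054.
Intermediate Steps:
X(u) = -7/6 - 4/u
144*424 + X(5) = 144*424 + (-7/6 - 4/5) = 61056 + (-7/6 - 4*1/5) = 61056 + (-7/6 - 4/5) = 61056 - 59/30 = 1831621/30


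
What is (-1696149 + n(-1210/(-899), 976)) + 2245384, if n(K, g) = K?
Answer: 493763475/899 ≈ 5.4924e+5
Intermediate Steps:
(-1696149 + n(-1210/(-899), 976)) + 2245384 = (-1696149 - 1210/(-899)) + 2245384 = (-1696149 - 1210*(-1/899)) + 2245384 = (-1696149 + 1210/899) + 2245384 = -1524836741/899 + 2245384 = 493763475/899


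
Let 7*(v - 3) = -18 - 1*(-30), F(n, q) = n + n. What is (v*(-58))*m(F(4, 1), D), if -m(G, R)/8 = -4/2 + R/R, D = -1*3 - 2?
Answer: -15312/7 ≈ -2187.4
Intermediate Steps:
F(n, q) = 2*n
D = -5 (D = -3 - 2 = -5)
m(G, R) = 8 (m(G, R) = -8*(-4/2 + R/R) = -8*(-4*½ + 1) = -8*(-2 + 1) = -8*(-1) = 8)
v = 33/7 (v = 3 + (-18 - 1*(-30))/7 = 3 + (-18 + 30)/7 = 3 + (⅐)*12 = 3 + 12/7 = 33/7 ≈ 4.7143)
(v*(-58))*m(F(4, 1), D) = ((33/7)*(-58))*8 = -1914/7*8 = -15312/7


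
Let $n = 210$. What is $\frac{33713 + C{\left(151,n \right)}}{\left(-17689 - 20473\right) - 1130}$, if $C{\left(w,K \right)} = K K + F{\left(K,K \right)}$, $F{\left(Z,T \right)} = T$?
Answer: $- \frac{7093}{3572} \approx -1.9857$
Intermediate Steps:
$C{\left(w,K \right)} = K + K^{2}$ ($C{\left(w,K \right)} = K K + K = K^{2} + K = K + K^{2}$)
$\frac{33713 + C{\left(151,n \right)}}{\left(-17689 - 20473\right) - 1130} = \frac{33713 + 210 \left(1 + 210\right)}{\left(-17689 - 20473\right) - 1130} = \frac{33713 + 210 \cdot 211}{-38162 - 1130} = \frac{33713 + 44310}{-39292} = 78023 \left(- \frac{1}{39292}\right) = - \frac{7093}{3572}$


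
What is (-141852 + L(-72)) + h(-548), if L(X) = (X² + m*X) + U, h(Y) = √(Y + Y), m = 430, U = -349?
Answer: -167977 + 2*I*√274 ≈ -1.6798e+5 + 33.106*I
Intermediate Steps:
h(Y) = √2*√Y (h(Y) = √(2*Y) = √2*√Y)
L(X) = -349 + X² + 430*X (L(X) = (X² + 430*X) - 349 = -349 + X² + 430*X)
(-141852 + L(-72)) + h(-548) = (-141852 + (-349 + (-72)² + 430*(-72))) + √2*√(-548) = (-141852 + (-349 + 5184 - 30960)) + √2*(2*I*√137) = (-141852 - 26125) + 2*I*√274 = -167977 + 2*I*√274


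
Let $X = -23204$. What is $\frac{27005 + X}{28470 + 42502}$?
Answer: $\frac{3801}{70972} \approx 0.053556$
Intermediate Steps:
$\frac{27005 + X}{28470 + 42502} = \frac{27005 - 23204}{28470 + 42502} = \frac{3801}{70972}$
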